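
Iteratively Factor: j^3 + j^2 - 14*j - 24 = (j + 3)*(j^2 - 2*j - 8) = (j + 2)*(j + 3)*(j - 4)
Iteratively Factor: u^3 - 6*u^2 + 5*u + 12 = (u - 3)*(u^2 - 3*u - 4) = (u - 4)*(u - 3)*(u + 1)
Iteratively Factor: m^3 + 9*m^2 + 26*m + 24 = (m + 3)*(m^2 + 6*m + 8) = (m + 2)*(m + 3)*(m + 4)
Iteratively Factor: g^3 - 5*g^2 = (g - 5)*(g^2) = g*(g - 5)*(g)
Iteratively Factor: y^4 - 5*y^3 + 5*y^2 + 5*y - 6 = (y + 1)*(y^3 - 6*y^2 + 11*y - 6) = (y - 3)*(y + 1)*(y^2 - 3*y + 2) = (y - 3)*(y - 2)*(y + 1)*(y - 1)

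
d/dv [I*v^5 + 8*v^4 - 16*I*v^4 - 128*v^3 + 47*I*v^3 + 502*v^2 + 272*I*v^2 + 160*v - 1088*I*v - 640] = 5*I*v^4 + v^3*(32 - 64*I) + v^2*(-384 + 141*I) + v*(1004 + 544*I) + 160 - 1088*I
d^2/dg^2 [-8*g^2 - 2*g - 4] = -16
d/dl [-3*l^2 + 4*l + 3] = 4 - 6*l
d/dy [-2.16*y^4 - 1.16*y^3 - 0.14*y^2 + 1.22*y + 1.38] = -8.64*y^3 - 3.48*y^2 - 0.28*y + 1.22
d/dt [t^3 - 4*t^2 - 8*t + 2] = 3*t^2 - 8*t - 8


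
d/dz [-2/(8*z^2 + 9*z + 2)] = 2*(16*z + 9)/(8*z^2 + 9*z + 2)^2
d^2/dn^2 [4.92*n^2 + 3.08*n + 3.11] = 9.84000000000000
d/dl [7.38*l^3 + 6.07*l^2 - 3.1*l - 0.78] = 22.14*l^2 + 12.14*l - 3.1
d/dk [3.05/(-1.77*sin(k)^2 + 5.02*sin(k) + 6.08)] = (10.797*sin(k) - 15.311)*cos(k)/(-1.77*sin(k)^2 + 5.02*sin(k) + 6.08)^2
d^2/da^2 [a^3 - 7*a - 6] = 6*a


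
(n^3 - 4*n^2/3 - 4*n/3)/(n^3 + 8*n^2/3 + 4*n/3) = (n - 2)/(n + 2)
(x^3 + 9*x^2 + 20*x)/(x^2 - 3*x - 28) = x*(x + 5)/(x - 7)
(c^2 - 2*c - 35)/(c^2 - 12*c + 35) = (c + 5)/(c - 5)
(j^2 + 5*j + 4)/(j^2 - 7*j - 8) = (j + 4)/(j - 8)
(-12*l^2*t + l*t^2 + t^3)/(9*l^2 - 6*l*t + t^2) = t*(4*l + t)/(-3*l + t)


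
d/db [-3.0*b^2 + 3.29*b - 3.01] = 3.29 - 6.0*b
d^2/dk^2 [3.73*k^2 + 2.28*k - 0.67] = 7.46000000000000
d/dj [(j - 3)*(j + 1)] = 2*j - 2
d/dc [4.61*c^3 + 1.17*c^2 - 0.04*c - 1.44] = 13.83*c^2 + 2.34*c - 0.04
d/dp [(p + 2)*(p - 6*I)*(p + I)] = 3*p^2 + p*(4 - 10*I) + 6 - 10*I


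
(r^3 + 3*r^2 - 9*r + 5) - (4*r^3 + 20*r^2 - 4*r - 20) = -3*r^3 - 17*r^2 - 5*r + 25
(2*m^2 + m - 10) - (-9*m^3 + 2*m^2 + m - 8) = 9*m^3 - 2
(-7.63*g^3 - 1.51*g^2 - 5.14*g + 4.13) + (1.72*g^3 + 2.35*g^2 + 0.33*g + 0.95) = -5.91*g^3 + 0.84*g^2 - 4.81*g + 5.08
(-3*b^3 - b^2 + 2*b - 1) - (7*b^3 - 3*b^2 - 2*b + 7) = -10*b^3 + 2*b^2 + 4*b - 8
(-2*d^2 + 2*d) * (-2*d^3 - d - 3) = 4*d^5 - 4*d^4 + 2*d^3 + 4*d^2 - 6*d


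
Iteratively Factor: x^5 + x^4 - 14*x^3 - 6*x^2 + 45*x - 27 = (x - 1)*(x^4 + 2*x^3 - 12*x^2 - 18*x + 27) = (x - 1)*(x + 3)*(x^3 - x^2 - 9*x + 9) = (x - 3)*(x - 1)*(x + 3)*(x^2 + 2*x - 3) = (x - 3)*(x - 1)^2*(x + 3)*(x + 3)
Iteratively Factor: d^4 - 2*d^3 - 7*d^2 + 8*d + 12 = (d + 1)*(d^3 - 3*d^2 - 4*d + 12) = (d + 1)*(d + 2)*(d^2 - 5*d + 6) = (d - 2)*(d + 1)*(d + 2)*(d - 3)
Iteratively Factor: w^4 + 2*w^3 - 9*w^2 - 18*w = (w + 3)*(w^3 - w^2 - 6*w) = w*(w + 3)*(w^2 - w - 6) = w*(w + 2)*(w + 3)*(w - 3)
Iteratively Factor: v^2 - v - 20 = (v - 5)*(v + 4)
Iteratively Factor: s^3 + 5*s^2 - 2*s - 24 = (s + 4)*(s^2 + s - 6) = (s - 2)*(s + 4)*(s + 3)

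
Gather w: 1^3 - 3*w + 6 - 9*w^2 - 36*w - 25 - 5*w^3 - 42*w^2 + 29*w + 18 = -5*w^3 - 51*w^2 - 10*w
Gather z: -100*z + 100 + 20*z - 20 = 80 - 80*z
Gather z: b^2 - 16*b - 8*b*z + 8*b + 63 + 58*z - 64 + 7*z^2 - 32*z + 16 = b^2 - 8*b + 7*z^2 + z*(26 - 8*b) + 15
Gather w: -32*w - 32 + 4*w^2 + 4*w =4*w^2 - 28*w - 32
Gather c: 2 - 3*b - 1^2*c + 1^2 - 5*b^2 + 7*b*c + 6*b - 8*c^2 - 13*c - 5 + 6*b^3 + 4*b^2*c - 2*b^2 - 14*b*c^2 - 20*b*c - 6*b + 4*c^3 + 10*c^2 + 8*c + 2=6*b^3 - 7*b^2 - 3*b + 4*c^3 + c^2*(2 - 14*b) + c*(4*b^2 - 13*b - 6)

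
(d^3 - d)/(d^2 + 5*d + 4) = d*(d - 1)/(d + 4)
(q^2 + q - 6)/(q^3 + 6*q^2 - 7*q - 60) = (q^2 + q - 6)/(q^3 + 6*q^2 - 7*q - 60)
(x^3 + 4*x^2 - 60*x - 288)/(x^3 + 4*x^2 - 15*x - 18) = (x^2 - 2*x - 48)/(x^2 - 2*x - 3)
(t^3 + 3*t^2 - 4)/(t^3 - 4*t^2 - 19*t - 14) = (t^2 + t - 2)/(t^2 - 6*t - 7)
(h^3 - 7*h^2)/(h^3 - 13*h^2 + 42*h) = h/(h - 6)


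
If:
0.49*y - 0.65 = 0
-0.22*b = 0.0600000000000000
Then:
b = -0.27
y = 1.33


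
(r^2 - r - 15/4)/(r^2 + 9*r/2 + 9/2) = (r - 5/2)/(r + 3)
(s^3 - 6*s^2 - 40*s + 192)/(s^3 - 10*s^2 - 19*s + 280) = (s^2 + 2*s - 24)/(s^2 - 2*s - 35)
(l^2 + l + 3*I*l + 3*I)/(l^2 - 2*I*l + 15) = (l + 1)/(l - 5*I)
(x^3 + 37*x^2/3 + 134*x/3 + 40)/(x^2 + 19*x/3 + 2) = (3*x^2 + 19*x + 20)/(3*x + 1)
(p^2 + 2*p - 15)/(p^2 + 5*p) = (p - 3)/p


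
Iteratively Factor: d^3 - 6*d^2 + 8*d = (d - 2)*(d^2 - 4*d) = (d - 4)*(d - 2)*(d)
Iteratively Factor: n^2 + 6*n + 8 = (n + 2)*(n + 4)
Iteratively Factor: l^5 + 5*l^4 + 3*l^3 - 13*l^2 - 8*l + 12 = (l - 1)*(l^4 + 6*l^3 + 9*l^2 - 4*l - 12) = (l - 1)*(l + 2)*(l^3 + 4*l^2 + l - 6) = (l - 1)*(l + 2)*(l + 3)*(l^2 + l - 2) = (l - 1)^2*(l + 2)*(l + 3)*(l + 2)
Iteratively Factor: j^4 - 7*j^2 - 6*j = (j + 2)*(j^3 - 2*j^2 - 3*j) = (j - 3)*(j + 2)*(j^2 + j) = (j - 3)*(j + 1)*(j + 2)*(j)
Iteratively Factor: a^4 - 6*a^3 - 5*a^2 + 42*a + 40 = (a + 2)*(a^3 - 8*a^2 + 11*a + 20) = (a - 4)*(a + 2)*(a^2 - 4*a - 5) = (a - 5)*(a - 4)*(a + 2)*(a + 1)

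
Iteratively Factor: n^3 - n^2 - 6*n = (n)*(n^2 - n - 6) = n*(n + 2)*(n - 3)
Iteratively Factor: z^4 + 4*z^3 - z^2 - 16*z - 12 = (z + 3)*(z^3 + z^2 - 4*z - 4) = (z + 2)*(z + 3)*(z^2 - z - 2) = (z + 1)*(z + 2)*(z + 3)*(z - 2)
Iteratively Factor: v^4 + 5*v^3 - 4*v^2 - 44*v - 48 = (v + 4)*(v^3 + v^2 - 8*v - 12) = (v + 2)*(v + 4)*(v^2 - v - 6) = (v + 2)^2*(v + 4)*(v - 3)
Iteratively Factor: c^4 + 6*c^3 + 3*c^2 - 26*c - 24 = (c + 3)*(c^3 + 3*c^2 - 6*c - 8) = (c - 2)*(c + 3)*(c^2 + 5*c + 4) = (c - 2)*(c + 1)*(c + 3)*(c + 4)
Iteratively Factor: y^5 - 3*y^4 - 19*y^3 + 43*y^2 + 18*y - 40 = (y + 4)*(y^4 - 7*y^3 + 9*y^2 + 7*y - 10) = (y - 2)*(y + 4)*(y^3 - 5*y^2 - y + 5) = (y - 2)*(y - 1)*(y + 4)*(y^2 - 4*y - 5) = (y - 5)*(y - 2)*(y - 1)*(y + 4)*(y + 1)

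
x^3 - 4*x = x*(x - 2)*(x + 2)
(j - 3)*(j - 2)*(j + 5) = j^3 - 19*j + 30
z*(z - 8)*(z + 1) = z^3 - 7*z^2 - 8*z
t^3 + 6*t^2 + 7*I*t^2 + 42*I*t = t*(t + 6)*(t + 7*I)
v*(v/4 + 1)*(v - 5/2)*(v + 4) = v^4/4 + 11*v^3/8 - v^2 - 10*v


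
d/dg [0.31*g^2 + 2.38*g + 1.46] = 0.62*g + 2.38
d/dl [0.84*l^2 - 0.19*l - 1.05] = 1.68*l - 0.19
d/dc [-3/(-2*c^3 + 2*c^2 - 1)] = 6*c*(2 - 3*c)/(2*c^3 - 2*c^2 + 1)^2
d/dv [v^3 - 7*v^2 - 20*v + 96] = 3*v^2 - 14*v - 20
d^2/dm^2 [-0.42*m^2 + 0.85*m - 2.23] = -0.840000000000000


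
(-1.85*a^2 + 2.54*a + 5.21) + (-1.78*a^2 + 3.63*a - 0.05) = -3.63*a^2 + 6.17*a + 5.16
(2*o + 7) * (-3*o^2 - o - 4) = -6*o^3 - 23*o^2 - 15*o - 28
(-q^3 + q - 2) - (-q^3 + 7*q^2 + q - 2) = -7*q^2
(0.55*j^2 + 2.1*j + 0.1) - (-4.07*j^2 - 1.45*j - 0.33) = 4.62*j^2 + 3.55*j + 0.43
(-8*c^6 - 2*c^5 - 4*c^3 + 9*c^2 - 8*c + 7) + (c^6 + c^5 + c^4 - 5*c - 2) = -7*c^6 - c^5 + c^4 - 4*c^3 + 9*c^2 - 13*c + 5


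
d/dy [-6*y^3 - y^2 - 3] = 2*y*(-9*y - 1)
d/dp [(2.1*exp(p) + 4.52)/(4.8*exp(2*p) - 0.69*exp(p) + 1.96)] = (-10.08*exp(2*p) - 43.392*exp(p) + 7.2348)*exp(p)/(23.04*exp(4*p) - 6.624*exp(3*p) + 19.2921*exp(2*p) - 2.7048*exp(p) + 3.8416)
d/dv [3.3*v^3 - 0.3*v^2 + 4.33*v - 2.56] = 9.9*v^2 - 0.6*v + 4.33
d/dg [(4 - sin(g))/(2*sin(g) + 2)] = -5*cos(g)/(2*(sin(g) + 1)^2)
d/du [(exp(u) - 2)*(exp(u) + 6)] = 2*(exp(u) + 2)*exp(u)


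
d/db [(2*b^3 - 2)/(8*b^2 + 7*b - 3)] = 2*(3*b^2*(8*b^2 + 7*b - 3) - (16*b + 7)*(b^3 - 1))/(8*b^2 + 7*b - 3)^2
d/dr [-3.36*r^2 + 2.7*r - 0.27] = 2.7 - 6.72*r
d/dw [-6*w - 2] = -6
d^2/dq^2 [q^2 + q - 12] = 2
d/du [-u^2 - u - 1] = -2*u - 1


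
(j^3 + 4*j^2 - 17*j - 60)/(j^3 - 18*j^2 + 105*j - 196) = (j^2 + 8*j + 15)/(j^2 - 14*j + 49)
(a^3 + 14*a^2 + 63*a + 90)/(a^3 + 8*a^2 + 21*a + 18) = (a^2 + 11*a + 30)/(a^2 + 5*a + 6)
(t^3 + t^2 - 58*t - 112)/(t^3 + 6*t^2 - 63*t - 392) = (t + 2)/(t + 7)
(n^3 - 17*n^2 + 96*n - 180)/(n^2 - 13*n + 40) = (n^2 - 12*n + 36)/(n - 8)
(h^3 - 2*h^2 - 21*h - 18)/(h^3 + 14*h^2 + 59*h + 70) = (h^3 - 2*h^2 - 21*h - 18)/(h^3 + 14*h^2 + 59*h + 70)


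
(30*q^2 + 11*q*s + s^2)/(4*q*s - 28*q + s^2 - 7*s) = (30*q^2 + 11*q*s + s^2)/(4*q*s - 28*q + s^2 - 7*s)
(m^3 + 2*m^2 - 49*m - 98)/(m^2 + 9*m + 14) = m - 7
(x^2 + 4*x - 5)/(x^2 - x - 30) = (x - 1)/(x - 6)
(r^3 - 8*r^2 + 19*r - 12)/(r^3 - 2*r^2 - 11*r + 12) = (r - 3)/(r + 3)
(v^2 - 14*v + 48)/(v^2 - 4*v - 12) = (v - 8)/(v + 2)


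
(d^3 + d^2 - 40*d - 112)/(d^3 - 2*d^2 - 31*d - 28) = (d + 4)/(d + 1)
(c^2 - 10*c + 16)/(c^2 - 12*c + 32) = (c - 2)/(c - 4)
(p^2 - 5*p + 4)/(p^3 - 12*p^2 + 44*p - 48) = (p - 1)/(p^2 - 8*p + 12)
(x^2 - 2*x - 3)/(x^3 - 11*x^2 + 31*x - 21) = (x + 1)/(x^2 - 8*x + 7)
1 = 1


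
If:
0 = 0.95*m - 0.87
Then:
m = 0.92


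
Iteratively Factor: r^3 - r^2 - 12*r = (r)*(r^2 - r - 12) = r*(r + 3)*(r - 4)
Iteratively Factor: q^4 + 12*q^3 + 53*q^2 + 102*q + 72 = (q + 4)*(q^3 + 8*q^2 + 21*q + 18) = (q + 2)*(q + 4)*(q^2 + 6*q + 9) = (q + 2)*(q + 3)*(q + 4)*(q + 3)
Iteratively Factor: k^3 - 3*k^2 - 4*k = (k + 1)*(k^2 - 4*k) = k*(k + 1)*(k - 4)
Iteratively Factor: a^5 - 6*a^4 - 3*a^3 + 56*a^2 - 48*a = (a - 4)*(a^4 - 2*a^3 - 11*a^2 + 12*a) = (a - 4)^2*(a^3 + 2*a^2 - 3*a) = a*(a - 4)^2*(a^2 + 2*a - 3) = a*(a - 4)^2*(a + 3)*(a - 1)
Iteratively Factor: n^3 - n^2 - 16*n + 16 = (n + 4)*(n^2 - 5*n + 4) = (n - 4)*(n + 4)*(n - 1)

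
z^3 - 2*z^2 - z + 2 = (z - 2)*(z - 1)*(z + 1)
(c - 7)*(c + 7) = c^2 - 49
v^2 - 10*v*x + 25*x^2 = (v - 5*x)^2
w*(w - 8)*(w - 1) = w^3 - 9*w^2 + 8*w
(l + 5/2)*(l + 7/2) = l^2 + 6*l + 35/4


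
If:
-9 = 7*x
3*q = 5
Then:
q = 5/3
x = -9/7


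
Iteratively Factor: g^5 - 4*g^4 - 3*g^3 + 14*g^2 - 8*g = (g)*(g^4 - 4*g^3 - 3*g^2 + 14*g - 8) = g*(g - 1)*(g^3 - 3*g^2 - 6*g + 8) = g*(g - 1)^2*(g^2 - 2*g - 8) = g*(g - 1)^2*(g + 2)*(g - 4)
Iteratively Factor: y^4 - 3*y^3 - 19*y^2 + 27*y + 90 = (y + 3)*(y^3 - 6*y^2 - y + 30) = (y - 5)*(y + 3)*(y^2 - y - 6) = (y - 5)*(y + 2)*(y + 3)*(y - 3)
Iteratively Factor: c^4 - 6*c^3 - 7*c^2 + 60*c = (c - 5)*(c^3 - c^2 - 12*c) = (c - 5)*(c - 4)*(c^2 + 3*c) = (c - 5)*(c - 4)*(c + 3)*(c)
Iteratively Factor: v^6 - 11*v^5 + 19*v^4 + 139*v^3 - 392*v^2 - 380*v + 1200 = (v + 2)*(v^5 - 13*v^4 + 45*v^3 + 49*v^2 - 490*v + 600) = (v - 5)*(v + 2)*(v^4 - 8*v^3 + 5*v^2 + 74*v - 120) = (v - 5)*(v - 4)*(v + 2)*(v^3 - 4*v^2 - 11*v + 30) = (v - 5)^2*(v - 4)*(v + 2)*(v^2 + v - 6) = (v - 5)^2*(v - 4)*(v - 2)*(v + 2)*(v + 3)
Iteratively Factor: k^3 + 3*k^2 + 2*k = (k)*(k^2 + 3*k + 2) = k*(k + 2)*(k + 1)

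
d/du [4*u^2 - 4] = 8*u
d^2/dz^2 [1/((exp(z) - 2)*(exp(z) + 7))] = (4*exp(3*z) + 15*exp(2*z) + 81*exp(z) + 70)*exp(z)/(exp(6*z) + 15*exp(5*z) + 33*exp(4*z) - 295*exp(3*z) - 462*exp(2*z) + 2940*exp(z) - 2744)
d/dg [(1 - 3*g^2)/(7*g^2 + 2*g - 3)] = 2*(-3*g^2 + 2*g - 1)/(49*g^4 + 28*g^3 - 38*g^2 - 12*g + 9)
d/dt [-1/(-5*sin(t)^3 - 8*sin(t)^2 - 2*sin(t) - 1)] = (-16*sin(t) + 15*cos(t)^2 - 17)*cos(t)/(5*sin(t)^3 + 8*sin(t)^2 + 2*sin(t) + 1)^2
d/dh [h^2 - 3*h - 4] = 2*h - 3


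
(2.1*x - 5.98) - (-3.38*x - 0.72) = 5.48*x - 5.26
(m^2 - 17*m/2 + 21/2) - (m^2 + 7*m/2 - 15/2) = 18 - 12*m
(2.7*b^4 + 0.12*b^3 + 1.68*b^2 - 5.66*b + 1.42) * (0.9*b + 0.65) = 2.43*b^5 + 1.863*b^4 + 1.59*b^3 - 4.002*b^2 - 2.401*b + 0.923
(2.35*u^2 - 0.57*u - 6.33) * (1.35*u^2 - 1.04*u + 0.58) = 3.1725*u^4 - 3.2135*u^3 - 6.5897*u^2 + 6.2526*u - 3.6714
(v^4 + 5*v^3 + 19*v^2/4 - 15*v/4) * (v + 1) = v^5 + 6*v^4 + 39*v^3/4 + v^2 - 15*v/4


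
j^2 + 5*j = j*(j + 5)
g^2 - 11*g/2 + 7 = (g - 7/2)*(g - 2)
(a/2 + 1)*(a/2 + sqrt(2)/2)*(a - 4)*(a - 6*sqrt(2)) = a^4/4 - 5*sqrt(2)*a^3/4 - a^3/2 - 5*a^2 + 5*sqrt(2)*a^2/2 + 6*a + 10*sqrt(2)*a + 24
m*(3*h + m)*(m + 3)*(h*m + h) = 3*h^2*m^3 + 12*h^2*m^2 + 9*h^2*m + h*m^4 + 4*h*m^3 + 3*h*m^2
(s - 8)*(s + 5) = s^2 - 3*s - 40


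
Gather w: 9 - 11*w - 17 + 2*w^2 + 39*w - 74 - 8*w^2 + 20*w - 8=-6*w^2 + 48*w - 90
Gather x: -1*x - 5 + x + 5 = 0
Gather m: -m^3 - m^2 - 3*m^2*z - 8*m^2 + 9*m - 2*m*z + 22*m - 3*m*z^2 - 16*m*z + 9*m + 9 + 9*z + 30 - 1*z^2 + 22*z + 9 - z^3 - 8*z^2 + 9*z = -m^3 + m^2*(-3*z - 9) + m*(-3*z^2 - 18*z + 40) - z^3 - 9*z^2 + 40*z + 48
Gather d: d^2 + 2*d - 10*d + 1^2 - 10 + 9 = d^2 - 8*d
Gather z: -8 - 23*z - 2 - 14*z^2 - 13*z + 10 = -14*z^2 - 36*z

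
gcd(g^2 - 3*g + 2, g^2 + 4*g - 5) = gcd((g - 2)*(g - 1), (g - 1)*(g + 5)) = g - 1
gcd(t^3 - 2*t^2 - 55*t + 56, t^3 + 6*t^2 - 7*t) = t^2 + 6*t - 7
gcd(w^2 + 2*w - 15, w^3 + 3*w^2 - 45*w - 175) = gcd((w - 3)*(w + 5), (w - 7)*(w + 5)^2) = w + 5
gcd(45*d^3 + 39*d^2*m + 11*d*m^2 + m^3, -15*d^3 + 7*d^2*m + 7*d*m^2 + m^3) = 15*d^2 + 8*d*m + m^2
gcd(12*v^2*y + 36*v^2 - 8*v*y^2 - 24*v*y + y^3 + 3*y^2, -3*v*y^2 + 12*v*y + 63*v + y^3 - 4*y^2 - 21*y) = y + 3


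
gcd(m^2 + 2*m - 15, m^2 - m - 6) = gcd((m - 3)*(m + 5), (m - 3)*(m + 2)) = m - 3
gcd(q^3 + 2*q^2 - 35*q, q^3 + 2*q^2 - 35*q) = q^3 + 2*q^2 - 35*q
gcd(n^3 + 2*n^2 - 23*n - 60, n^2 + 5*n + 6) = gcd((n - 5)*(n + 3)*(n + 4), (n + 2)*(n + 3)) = n + 3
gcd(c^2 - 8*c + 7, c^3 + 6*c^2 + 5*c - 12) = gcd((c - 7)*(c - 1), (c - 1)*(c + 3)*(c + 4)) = c - 1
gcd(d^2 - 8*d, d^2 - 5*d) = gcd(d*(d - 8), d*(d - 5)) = d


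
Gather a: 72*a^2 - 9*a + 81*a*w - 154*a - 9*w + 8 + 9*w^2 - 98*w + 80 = 72*a^2 + a*(81*w - 163) + 9*w^2 - 107*w + 88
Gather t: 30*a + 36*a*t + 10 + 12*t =30*a + t*(36*a + 12) + 10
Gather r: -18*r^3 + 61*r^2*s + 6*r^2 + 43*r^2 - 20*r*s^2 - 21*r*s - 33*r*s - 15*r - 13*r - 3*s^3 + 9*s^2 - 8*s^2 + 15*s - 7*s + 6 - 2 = -18*r^3 + r^2*(61*s + 49) + r*(-20*s^2 - 54*s - 28) - 3*s^3 + s^2 + 8*s + 4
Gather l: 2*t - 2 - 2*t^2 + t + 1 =-2*t^2 + 3*t - 1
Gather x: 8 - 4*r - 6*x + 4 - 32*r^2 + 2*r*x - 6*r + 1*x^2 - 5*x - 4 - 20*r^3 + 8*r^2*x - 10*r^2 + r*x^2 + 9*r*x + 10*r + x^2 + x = -20*r^3 - 42*r^2 + x^2*(r + 2) + x*(8*r^2 + 11*r - 10) + 8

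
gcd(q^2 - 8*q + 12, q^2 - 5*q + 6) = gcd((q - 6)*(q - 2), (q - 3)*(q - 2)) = q - 2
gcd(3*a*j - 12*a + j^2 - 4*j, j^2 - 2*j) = 1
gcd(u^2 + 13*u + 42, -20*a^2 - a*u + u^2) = 1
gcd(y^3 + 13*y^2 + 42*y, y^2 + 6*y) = y^2 + 6*y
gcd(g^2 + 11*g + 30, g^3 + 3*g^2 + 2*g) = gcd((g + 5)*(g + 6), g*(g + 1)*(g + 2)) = 1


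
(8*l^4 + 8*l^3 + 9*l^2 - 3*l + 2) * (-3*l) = -24*l^5 - 24*l^4 - 27*l^3 + 9*l^2 - 6*l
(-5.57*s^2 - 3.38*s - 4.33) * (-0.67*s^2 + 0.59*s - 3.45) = 3.7319*s^4 - 1.0217*s^3 + 20.1234*s^2 + 9.1063*s + 14.9385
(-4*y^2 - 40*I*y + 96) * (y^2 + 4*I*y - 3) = -4*y^4 - 56*I*y^3 + 268*y^2 + 504*I*y - 288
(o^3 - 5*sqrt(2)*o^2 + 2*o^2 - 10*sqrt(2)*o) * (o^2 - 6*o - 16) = o^5 - 5*sqrt(2)*o^4 - 4*o^4 - 28*o^3 + 20*sqrt(2)*o^3 - 32*o^2 + 140*sqrt(2)*o^2 + 160*sqrt(2)*o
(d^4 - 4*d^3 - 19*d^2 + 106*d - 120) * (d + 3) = d^5 - d^4 - 31*d^3 + 49*d^2 + 198*d - 360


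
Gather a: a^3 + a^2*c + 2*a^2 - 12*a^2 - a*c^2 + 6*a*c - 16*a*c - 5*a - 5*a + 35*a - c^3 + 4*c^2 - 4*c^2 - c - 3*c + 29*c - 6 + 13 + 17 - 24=a^3 + a^2*(c - 10) + a*(-c^2 - 10*c + 25) - c^3 + 25*c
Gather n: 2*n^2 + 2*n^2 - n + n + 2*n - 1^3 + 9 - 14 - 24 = 4*n^2 + 2*n - 30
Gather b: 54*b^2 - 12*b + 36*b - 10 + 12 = 54*b^2 + 24*b + 2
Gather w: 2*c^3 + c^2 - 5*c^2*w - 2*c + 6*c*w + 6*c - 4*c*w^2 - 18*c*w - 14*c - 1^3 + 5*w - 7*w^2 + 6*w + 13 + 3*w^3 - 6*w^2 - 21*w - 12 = 2*c^3 + c^2 - 10*c + 3*w^3 + w^2*(-4*c - 13) + w*(-5*c^2 - 12*c - 10)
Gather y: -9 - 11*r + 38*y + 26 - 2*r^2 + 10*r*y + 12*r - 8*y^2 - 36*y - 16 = -2*r^2 + r - 8*y^2 + y*(10*r + 2) + 1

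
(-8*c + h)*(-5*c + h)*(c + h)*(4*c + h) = 160*c^4 + 148*c^3*h - 21*c^2*h^2 - 8*c*h^3 + h^4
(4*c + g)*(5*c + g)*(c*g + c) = 20*c^3*g + 20*c^3 + 9*c^2*g^2 + 9*c^2*g + c*g^3 + c*g^2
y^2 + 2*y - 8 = (y - 2)*(y + 4)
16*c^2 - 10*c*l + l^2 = (-8*c + l)*(-2*c + l)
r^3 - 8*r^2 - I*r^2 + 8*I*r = r*(r - 8)*(r - I)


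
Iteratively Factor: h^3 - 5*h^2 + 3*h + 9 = (h + 1)*(h^2 - 6*h + 9) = (h - 3)*(h + 1)*(h - 3)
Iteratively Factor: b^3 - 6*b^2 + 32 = (b - 4)*(b^2 - 2*b - 8) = (b - 4)^2*(b + 2)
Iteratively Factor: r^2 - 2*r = (r)*(r - 2)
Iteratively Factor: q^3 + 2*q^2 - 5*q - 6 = (q + 1)*(q^2 + q - 6) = (q + 1)*(q + 3)*(q - 2)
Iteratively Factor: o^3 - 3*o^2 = (o)*(o^2 - 3*o) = o*(o - 3)*(o)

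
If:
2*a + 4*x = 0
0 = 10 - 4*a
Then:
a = 5/2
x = -5/4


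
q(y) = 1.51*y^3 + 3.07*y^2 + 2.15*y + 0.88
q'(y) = 4.53*y^2 + 6.14*y + 2.15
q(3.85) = 140.83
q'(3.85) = 92.93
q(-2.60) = -10.50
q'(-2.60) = 16.81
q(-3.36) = -28.96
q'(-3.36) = 32.66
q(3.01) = 76.35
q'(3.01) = 61.67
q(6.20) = 492.10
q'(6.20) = 214.35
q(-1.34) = -0.12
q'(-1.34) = 2.06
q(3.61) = 119.69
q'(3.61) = 83.35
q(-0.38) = 0.42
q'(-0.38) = 0.47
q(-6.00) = -227.66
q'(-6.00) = 128.39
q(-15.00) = -4436.87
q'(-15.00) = 929.30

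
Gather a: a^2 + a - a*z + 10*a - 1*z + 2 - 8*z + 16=a^2 + a*(11 - z) - 9*z + 18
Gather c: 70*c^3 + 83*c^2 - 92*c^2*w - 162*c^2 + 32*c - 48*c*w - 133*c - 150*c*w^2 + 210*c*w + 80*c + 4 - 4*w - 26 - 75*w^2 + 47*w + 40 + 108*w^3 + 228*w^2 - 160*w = 70*c^3 + c^2*(-92*w - 79) + c*(-150*w^2 + 162*w - 21) + 108*w^3 + 153*w^2 - 117*w + 18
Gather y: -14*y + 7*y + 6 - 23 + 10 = -7*y - 7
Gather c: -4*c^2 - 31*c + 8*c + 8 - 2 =-4*c^2 - 23*c + 6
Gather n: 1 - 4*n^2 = 1 - 4*n^2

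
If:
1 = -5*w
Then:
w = -1/5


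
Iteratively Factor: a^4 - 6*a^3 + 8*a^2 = (a)*(a^3 - 6*a^2 + 8*a) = a^2*(a^2 - 6*a + 8) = a^2*(a - 2)*(a - 4)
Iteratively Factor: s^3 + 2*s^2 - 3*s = (s)*(s^2 + 2*s - 3) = s*(s - 1)*(s + 3)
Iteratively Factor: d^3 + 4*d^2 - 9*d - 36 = (d - 3)*(d^2 + 7*d + 12) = (d - 3)*(d + 3)*(d + 4)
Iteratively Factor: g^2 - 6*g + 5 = (g - 1)*(g - 5)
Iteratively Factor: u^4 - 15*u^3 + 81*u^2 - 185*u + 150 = (u - 2)*(u^3 - 13*u^2 + 55*u - 75) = (u - 5)*(u - 2)*(u^2 - 8*u + 15) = (u - 5)^2*(u - 2)*(u - 3)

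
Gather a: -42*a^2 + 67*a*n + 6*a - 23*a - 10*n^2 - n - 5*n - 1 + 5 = -42*a^2 + a*(67*n - 17) - 10*n^2 - 6*n + 4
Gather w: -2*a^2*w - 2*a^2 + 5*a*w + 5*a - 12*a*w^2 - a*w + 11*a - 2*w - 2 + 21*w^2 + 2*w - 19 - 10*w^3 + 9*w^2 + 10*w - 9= -2*a^2 + 16*a - 10*w^3 + w^2*(30 - 12*a) + w*(-2*a^2 + 4*a + 10) - 30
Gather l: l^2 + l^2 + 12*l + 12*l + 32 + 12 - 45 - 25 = 2*l^2 + 24*l - 26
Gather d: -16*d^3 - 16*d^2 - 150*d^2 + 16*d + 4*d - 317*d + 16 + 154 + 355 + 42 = -16*d^3 - 166*d^2 - 297*d + 567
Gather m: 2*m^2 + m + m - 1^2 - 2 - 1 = 2*m^2 + 2*m - 4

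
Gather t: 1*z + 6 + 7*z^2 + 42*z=7*z^2 + 43*z + 6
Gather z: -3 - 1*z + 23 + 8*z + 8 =7*z + 28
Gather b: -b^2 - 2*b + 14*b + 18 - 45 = -b^2 + 12*b - 27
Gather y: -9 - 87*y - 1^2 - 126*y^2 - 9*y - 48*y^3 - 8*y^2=-48*y^3 - 134*y^2 - 96*y - 10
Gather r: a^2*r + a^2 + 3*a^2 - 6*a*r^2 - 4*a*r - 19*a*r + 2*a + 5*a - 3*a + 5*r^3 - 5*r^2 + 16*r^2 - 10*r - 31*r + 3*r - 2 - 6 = 4*a^2 + 4*a + 5*r^3 + r^2*(11 - 6*a) + r*(a^2 - 23*a - 38) - 8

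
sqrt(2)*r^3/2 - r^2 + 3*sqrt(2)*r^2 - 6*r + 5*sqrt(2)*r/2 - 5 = (r + 5)*(r - sqrt(2))*(sqrt(2)*r/2 + sqrt(2)/2)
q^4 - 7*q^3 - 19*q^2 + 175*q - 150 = (q - 6)*(q - 5)*(q - 1)*(q + 5)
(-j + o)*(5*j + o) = -5*j^2 + 4*j*o + o^2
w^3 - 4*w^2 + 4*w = w*(w - 2)^2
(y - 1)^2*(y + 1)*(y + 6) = y^4 + 5*y^3 - 7*y^2 - 5*y + 6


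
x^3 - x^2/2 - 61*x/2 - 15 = (x - 6)*(x + 1/2)*(x + 5)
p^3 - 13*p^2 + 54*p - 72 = (p - 6)*(p - 4)*(p - 3)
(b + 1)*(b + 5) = b^2 + 6*b + 5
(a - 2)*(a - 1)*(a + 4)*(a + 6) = a^4 + 7*a^3 - 4*a^2 - 52*a + 48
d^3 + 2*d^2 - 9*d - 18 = (d - 3)*(d + 2)*(d + 3)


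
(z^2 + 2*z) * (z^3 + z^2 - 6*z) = z^5 + 3*z^4 - 4*z^3 - 12*z^2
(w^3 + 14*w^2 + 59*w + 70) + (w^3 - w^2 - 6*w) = 2*w^3 + 13*w^2 + 53*w + 70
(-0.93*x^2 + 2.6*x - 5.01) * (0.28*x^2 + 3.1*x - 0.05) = -0.2604*x^4 - 2.155*x^3 + 6.7037*x^2 - 15.661*x + 0.2505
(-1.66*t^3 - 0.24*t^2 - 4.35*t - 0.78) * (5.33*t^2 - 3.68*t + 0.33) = -8.8478*t^5 + 4.8296*t^4 - 22.8501*t^3 + 11.7714*t^2 + 1.4349*t - 0.2574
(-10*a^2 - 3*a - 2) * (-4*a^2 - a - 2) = 40*a^4 + 22*a^3 + 31*a^2 + 8*a + 4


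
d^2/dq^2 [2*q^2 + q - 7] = 4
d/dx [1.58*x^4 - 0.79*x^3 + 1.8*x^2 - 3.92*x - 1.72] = 6.32*x^3 - 2.37*x^2 + 3.6*x - 3.92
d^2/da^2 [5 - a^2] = -2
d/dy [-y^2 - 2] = -2*y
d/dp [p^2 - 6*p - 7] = 2*p - 6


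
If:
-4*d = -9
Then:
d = 9/4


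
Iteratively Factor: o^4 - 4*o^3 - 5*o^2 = (o + 1)*(o^3 - 5*o^2) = o*(o + 1)*(o^2 - 5*o) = o^2*(o + 1)*(o - 5)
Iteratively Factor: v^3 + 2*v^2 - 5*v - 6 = (v + 3)*(v^2 - v - 2) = (v - 2)*(v + 3)*(v + 1)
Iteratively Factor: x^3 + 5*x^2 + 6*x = (x + 3)*(x^2 + 2*x) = (x + 2)*(x + 3)*(x)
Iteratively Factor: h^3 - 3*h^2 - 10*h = (h + 2)*(h^2 - 5*h) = h*(h + 2)*(h - 5)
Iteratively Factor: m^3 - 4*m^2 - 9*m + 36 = (m + 3)*(m^2 - 7*m + 12) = (m - 4)*(m + 3)*(m - 3)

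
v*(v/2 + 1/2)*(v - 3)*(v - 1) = v^4/2 - 3*v^3/2 - v^2/2 + 3*v/2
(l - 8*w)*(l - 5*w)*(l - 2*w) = l^3 - 15*l^2*w + 66*l*w^2 - 80*w^3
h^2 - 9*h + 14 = (h - 7)*(h - 2)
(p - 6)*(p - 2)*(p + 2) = p^3 - 6*p^2 - 4*p + 24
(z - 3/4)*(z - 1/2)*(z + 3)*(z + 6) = z^4 + 31*z^3/4 + 57*z^2/8 - 153*z/8 + 27/4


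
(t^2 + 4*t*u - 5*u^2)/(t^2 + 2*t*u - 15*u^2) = (t - u)/(t - 3*u)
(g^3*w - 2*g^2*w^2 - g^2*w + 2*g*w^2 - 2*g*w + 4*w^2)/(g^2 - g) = w*(g^3 - 2*g^2*w - g^2 + 2*g*w - 2*g + 4*w)/(g*(g - 1))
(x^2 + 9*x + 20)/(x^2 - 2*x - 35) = (x + 4)/(x - 7)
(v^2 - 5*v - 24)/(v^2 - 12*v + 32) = (v + 3)/(v - 4)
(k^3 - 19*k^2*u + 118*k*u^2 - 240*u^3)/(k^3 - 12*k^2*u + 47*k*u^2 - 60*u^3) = (k^2 - 14*k*u + 48*u^2)/(k^2 - 7*k*u + 12*u^2)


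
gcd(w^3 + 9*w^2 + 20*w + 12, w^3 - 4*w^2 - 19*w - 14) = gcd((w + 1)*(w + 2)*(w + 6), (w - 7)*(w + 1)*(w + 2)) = w^2 + 3*w + 2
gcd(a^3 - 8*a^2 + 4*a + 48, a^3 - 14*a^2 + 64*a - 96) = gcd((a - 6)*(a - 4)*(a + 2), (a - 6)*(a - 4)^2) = a^2 - 10*a + 24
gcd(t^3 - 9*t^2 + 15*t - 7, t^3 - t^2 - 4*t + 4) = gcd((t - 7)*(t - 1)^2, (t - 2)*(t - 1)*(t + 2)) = t - 1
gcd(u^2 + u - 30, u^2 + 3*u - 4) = 1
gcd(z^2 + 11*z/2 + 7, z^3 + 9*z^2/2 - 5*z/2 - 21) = z + 7/2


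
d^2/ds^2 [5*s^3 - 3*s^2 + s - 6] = 30*s - 6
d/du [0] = 0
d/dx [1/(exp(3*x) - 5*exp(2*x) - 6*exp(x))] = (-3*exp(2*x) + 10*exp(x) + 6)*exp(-x)/(-exp(2*x) + 5*exp(x) + 6)^2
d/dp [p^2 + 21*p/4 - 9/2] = 2*p + 21/4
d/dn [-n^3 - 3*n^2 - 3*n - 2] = -3*n^2 - 6*n - 3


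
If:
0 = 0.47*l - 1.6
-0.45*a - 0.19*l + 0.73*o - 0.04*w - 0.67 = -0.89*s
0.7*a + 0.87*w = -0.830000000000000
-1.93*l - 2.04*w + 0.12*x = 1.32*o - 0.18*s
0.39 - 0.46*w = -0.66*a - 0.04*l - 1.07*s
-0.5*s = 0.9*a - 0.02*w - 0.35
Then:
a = 1.80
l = 3.40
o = 5.99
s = -2.63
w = -2.40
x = 83.79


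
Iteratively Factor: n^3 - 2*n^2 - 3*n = (n + 1)*(n^2 - 3*n) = n*(n + 1)*(n - 3)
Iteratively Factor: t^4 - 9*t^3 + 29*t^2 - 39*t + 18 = (t - 1)*(t^3 - 8*t^2 + 21*t - 18) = (t - 3)*(t - 1)*(t^2 - 5*t + 6) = (t - 3)^2*(t - 1)*(t - 2)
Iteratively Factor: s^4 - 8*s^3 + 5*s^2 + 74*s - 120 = (s - 5)*(s^3 - 3*s^2 - 10*s + 24) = (s - 5)*(s + 3)*(s^2 - 6*s + 8) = (s - 5)*(s - 2)*(s + 3)*(s - 4)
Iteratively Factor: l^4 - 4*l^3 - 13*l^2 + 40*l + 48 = (l - 4)*(l^3 - 13*l - 12) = (l - 4)*(l + 1)*(l^2 - l - 12) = (l - 4)*(l + 1)*(l + 3)*(l - 4)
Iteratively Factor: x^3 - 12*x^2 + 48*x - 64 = (x - 4)*(x^2 - 8*x + 16) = (x - 4)^2*(x - 4)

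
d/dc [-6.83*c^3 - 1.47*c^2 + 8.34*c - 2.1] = -20.49*c^2 - 2.94*c + 8.34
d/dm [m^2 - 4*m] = 2*m - 4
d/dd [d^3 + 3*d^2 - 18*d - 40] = 3*d^2 + 6*d - 18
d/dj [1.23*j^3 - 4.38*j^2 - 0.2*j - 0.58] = 3.69*j^2 - 8.76*j - 0.2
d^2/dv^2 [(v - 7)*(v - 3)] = 2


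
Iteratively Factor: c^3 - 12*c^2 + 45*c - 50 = (c - 5)*(c^2 - 7*c + 10) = (c - 5)^2*(c - 2)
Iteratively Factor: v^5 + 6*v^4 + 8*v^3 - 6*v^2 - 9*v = (v + 3)*(v^4 + 3*v^3 - v^2 - 3*v) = v*(v + 3)*(v^3 + 3*v^2 - v - 3) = v*(v - 1)*(v + 3)*(v^2 + 4*v + 3) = v*(v - 1)*(v + 3)^2*(v + 1)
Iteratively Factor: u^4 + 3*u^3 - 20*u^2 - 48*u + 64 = (u + 4)*(u^3 - u^2 - 16*u + 16) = (u - 1)*(u + 4)*(u^2 - 16) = (u - 1)*(u + 4)^2*(u - 4)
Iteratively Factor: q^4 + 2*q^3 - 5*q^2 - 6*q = (q + 1)*(q^3 + q^2 - 6*q) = (q - 2)*(q + 1)*(q^2 + 3*q) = (q - 2)*(q + 1)*(q + 3)*(q)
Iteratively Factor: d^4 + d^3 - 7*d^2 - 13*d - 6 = (d + 1)*(d^3 - 7*d - 6) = (d + 1)*(d + 2)*(d^2 - 2*d - 3) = (d + 1)^2*(d + 2)*(d - 3)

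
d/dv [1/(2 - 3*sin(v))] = 3*cos(v)/(3*sin(v) - 2)^2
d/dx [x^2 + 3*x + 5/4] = 2*x + 3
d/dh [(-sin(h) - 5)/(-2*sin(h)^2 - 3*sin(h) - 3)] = (-20*sin(h) + cos(2*h) - 13)*cos(h)/(3*sin(h) - cos(2*h) + 4)^2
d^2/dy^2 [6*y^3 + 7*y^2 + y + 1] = 36*y + 14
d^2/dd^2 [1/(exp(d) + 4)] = (exp(d) - 4)*exp(d)/(exp(d) + 4)^3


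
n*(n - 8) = n^2 - 8*n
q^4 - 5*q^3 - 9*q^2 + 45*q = q*(q - 5)*(q - 3)*(q + 3)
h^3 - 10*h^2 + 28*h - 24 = (h - 6)*(h - 2)^2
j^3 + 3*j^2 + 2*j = j*(j + 1)*(j + 2)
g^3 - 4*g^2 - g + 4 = (g - 4)*(g - 1)*(g + 1)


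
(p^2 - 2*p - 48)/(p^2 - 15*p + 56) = (p + 6)/(p - 7)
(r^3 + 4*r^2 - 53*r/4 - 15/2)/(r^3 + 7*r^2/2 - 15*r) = (r + 1/2)/r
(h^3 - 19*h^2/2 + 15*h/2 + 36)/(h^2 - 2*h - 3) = (h^2 - 13*h/2 - 12)/(h + 1)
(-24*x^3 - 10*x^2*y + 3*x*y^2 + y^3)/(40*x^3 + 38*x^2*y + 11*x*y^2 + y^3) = (-3*x + y)/(5*x + y)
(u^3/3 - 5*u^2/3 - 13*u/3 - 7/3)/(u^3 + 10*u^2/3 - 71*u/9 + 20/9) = 3*(u^3 - 5*u^2 - 13*u - 7)/(9*u^3 + 30*u^2 - 71*u + 20)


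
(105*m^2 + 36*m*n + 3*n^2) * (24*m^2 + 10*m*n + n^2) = 2520*m^4 + 1914*m^3*n + 537*m^2*n^2 + 66*m*n^3 + 3*n^4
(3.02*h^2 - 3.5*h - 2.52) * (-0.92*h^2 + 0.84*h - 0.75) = -2.7784*h^4 + 5.7568*h^3 - 2.8866*h^2 + 0.5082*h + 1.89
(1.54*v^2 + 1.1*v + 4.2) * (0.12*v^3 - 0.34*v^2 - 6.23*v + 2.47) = 0.1848*v^5 - 0.3916*v^4 - 9.4642*v^3 - 4.4772*v^2 - 23.449*v + 10.374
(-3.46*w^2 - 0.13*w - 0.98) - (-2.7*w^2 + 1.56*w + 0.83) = -0.76*w^2 - 1.69*w - 1.81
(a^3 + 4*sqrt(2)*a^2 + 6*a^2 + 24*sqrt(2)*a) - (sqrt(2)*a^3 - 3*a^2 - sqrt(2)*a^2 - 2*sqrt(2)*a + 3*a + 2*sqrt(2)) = -sqrt(2)*a^3 + a^3 + 5*sqrt(2)*a^2 + 9*a^2 - 3*a + 26*sqrt(2)*a - 2*sqrt(2)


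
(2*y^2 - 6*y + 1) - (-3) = 2*y^2 - 6*y + 4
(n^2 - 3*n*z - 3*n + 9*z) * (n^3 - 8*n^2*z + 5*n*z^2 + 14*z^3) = n^5 - 11*n^4*z - 3*n^4 + 29*n^3*z^2 + 33*n^3*z - n^2*z^3 - 87*n^2*z^2 - 42*n*z^4 + 3*n*z^3 + 126*z^4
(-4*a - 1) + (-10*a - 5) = -14*a - 6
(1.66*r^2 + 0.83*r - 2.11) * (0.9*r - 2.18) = 1.494*r^3 - 2.8718*r^2 - 3.7084*r + 4.5998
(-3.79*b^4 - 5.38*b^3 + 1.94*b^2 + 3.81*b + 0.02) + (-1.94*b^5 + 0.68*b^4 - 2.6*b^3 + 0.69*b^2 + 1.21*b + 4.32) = -1.94*b^5 - 3.11*b^4 - 7.98*b^3 + 2.63*b^2 + 5.02*b + 4.34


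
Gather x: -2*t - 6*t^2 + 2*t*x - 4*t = -6*t^2 + 2*t*x - 6*t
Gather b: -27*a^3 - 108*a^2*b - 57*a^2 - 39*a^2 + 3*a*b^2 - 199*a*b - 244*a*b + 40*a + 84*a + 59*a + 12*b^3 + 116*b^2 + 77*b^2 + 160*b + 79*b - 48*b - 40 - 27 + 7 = -27*a^3 - 96*a^2 + 183*a + 12*b^3 + b^2*(3*a + 193) + b*(-108*a^2 - 443*a + 191) - 60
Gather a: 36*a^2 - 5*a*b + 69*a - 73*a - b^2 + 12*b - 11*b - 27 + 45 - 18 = 36*a^2 + a*(-5*b - 4) - b^2 + b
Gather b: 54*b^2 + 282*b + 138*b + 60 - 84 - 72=54*b^2 + 420*b - 96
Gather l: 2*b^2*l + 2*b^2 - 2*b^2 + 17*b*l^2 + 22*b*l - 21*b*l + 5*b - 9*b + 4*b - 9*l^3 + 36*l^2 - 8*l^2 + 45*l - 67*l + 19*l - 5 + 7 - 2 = -9*l^3 + l^2*(17*b + 28) + l*(2*b^2 + b - 3)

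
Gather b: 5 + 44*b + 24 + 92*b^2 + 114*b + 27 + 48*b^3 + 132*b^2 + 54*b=48*b^3 + 224*b^2 + 212*b + 56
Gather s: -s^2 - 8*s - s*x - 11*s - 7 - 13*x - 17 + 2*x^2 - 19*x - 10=-s^2 + s*(-x - 19) + 2*x^2 - 32*x - 34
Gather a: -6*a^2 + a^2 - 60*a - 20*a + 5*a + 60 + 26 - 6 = -5*a^2 - 75*a + 80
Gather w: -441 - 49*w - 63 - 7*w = -56*w - 504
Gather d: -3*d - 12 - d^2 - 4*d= -d^2 - 7*d - 12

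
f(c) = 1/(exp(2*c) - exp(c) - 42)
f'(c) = (-2*exp(2*c) + exp(c))/(exp(2*c) - exp(c) - 42)^2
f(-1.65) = -0.02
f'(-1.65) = 0.00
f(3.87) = 0.00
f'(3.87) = -0.00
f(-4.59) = -0.02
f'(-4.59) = 0.00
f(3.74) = 0.00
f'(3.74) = -0.00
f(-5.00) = -0.02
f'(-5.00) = 0.00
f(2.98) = 0.00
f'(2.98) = -0.01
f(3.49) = 0.00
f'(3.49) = -0.00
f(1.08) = -0.03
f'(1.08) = -0.01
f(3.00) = 0.00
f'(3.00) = -0.00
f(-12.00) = -0.02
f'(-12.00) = 0.00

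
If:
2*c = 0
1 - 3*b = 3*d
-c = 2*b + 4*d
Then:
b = 2/3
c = 0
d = -1/3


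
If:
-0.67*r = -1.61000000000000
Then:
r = 2.40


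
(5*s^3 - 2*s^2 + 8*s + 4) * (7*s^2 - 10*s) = 35*s^5 - 64*s^4 + 76*s^3 - 52*s^2 - 40*s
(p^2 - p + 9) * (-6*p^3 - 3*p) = -6*p^5 + 6*p^4 - 57*p^3 + 3*p^2 - 27*p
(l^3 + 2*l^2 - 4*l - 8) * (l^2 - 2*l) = l^5 - 8*l^3 + 16*l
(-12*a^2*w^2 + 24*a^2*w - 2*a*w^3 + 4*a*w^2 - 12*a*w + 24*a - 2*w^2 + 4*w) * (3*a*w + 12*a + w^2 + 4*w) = -36*a^3*w^3 - 72*a^3*w^2 + 288*a^3*w - 18*a^2*w^4 - 36*a^2*w^3 + 108*a^2*w^2 - 72*a^2*w + 288*a^2 - 2*a*w^5 - 4*a*w^4 - 2*a*w^3 - 36*a*w^2 + 144*a*w - 2*w^4 - 4*w^3 + 16*w^2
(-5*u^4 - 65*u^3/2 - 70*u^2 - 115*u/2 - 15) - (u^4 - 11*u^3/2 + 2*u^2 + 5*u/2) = -6*u^4 - 27*u^3 - 72*u^2 - 60*u - 15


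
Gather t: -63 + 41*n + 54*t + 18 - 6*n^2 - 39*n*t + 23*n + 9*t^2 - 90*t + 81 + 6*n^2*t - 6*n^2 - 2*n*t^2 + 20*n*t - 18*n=-12*n^2 + 46*n + t^2*(9 - 2*n) + t*(6*n^2 - 19*n - 36) + 36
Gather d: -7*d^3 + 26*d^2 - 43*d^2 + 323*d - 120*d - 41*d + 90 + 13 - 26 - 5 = -7*d^3 - 17*d^2 + 162*d + 72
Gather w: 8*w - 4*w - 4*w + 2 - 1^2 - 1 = 0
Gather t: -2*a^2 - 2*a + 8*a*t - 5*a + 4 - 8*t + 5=-2*a^2 - 7*a + t*(8*a - 8) + 9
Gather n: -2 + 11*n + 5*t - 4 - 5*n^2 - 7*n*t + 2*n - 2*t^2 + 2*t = -5*n^2 + n*(13 - 7*t) - 2*t^2 + 7*t - 6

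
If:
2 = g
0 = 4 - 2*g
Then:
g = 2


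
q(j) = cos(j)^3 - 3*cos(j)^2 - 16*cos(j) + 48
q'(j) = -3*sin(j)*cos(j)^2 + 6*sin(j)*cos(j) + 16*sin(j)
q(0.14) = 30.19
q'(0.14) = 2.65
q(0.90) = 37.14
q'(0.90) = 14.55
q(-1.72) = 50.31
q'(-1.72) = -14.87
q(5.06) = 42.24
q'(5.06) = -16.64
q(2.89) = 59.77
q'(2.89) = 1.84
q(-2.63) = 59.01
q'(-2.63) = -4.16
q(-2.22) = 56.36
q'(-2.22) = -8.98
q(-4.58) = 50.06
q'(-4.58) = 15.02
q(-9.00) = 59.33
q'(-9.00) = -3.31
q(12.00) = 32.96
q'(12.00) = -10.16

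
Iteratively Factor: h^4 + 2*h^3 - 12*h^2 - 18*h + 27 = (h + 3)*(h^3 - h^2 - 9*h + 9) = (h - 3)*(h + 3)*(h^2 + 2*h - 3) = (h - 3)*(h + 3)^2*(h - 1)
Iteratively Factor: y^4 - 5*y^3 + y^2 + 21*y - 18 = (y - 3)*(y^3 - 2*y^2 - 5*y + 6) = (y - 3)^2*(y^2 + y - 2) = (y - 3)^2*(y - 1)*(y + 2)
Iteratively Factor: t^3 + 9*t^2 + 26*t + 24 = (t + 3)*(t^2 + 6*t + 8) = (t + 3)*(t + 4)*(t + 2)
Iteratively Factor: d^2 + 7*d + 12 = (d + 3)*(d + 4)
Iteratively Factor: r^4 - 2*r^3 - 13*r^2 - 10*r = (r)*(r^3 - 2*r^2 - 13*r - 10) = r*(r + 2)*(r^2 - 4*r - 5) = r*(r + 1)*(r + 2)*(r - 5)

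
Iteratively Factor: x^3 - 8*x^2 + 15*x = (x - 5)*(x^2 - 3*x) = x*(x - 5)*(x - 3)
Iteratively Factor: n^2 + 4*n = (n + 4)*(n)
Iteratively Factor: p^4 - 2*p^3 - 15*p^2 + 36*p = (p + 4)*(p^3 - 6*p^2 + 9*p) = p*(p + 4)*(p^2 - 6*p + 9) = p*(p - 3)*(p + 4)*(p - 3)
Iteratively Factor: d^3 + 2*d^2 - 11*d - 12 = (d + 4)*(d^2 - 2*d - 3) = (d - 3)*(d + 4)*(d + 1)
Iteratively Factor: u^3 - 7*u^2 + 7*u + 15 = (u - 3)*(u^2 - 4*u - 5) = (u - 5)*(u - 3)*(u + 1)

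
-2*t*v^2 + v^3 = v^2*(-2*t + v)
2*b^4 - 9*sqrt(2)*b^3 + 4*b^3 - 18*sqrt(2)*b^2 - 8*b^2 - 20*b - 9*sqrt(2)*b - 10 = (b + 1)*(b - 5*sqrt(2))*(sqrt(2)*b + 1)*(sqrt(2)*b + sqrt(2))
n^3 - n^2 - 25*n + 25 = (n - 5)*(n - 1)*(n + 5)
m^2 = m^2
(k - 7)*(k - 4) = k^2 - 11*k + 28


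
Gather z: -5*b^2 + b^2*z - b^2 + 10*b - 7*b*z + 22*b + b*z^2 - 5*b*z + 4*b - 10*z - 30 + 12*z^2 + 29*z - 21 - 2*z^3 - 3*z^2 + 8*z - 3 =-6*b^2 + 36*b - 2*z^3 + z^2*(b + 9) + z*(b^2 - 12*b + 27) - 54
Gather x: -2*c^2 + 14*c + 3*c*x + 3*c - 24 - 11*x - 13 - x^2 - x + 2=-2*c^2 + 17*c - x^2 + x*(3*c - 12) - 35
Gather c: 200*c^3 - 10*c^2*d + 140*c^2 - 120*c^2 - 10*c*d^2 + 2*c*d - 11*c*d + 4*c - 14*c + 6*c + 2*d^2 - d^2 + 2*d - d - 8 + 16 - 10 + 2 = 200*c^3 + c^2*(20 - 10*d) + c*(-10*d^2 - 9*d - 4) + d^2 + d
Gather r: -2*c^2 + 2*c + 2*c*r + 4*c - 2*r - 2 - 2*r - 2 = -2*c^2 + 6*c + r*(2*c - 4) - 4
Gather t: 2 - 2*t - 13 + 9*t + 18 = 7*t + 7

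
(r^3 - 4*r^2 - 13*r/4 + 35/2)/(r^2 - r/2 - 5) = r - 7/2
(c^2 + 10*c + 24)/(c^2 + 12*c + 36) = (c + 4)/(c + 6)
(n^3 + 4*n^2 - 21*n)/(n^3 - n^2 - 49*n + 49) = n*(n - 3)/(n^2 - 8*n + 7)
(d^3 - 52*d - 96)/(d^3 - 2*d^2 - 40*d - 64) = (d + 6)/(d + 4)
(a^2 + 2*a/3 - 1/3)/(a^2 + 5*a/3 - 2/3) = (a + 1)/(a + 2)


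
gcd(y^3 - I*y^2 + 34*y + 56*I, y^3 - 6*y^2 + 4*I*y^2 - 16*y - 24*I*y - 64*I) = y + 4*I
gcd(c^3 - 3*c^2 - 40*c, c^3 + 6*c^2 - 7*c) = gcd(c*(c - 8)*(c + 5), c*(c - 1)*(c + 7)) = c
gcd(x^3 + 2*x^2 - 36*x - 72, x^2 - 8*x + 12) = x - 6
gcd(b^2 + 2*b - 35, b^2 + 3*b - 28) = b + 7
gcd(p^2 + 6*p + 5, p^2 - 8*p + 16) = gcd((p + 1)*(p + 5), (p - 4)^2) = 1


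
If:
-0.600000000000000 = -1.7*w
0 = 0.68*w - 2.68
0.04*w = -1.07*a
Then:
No Solution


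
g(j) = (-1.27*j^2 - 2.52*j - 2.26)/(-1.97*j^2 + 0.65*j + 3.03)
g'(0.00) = -0.67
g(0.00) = -0.75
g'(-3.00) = -0.03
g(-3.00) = 0.37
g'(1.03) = -11.35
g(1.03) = -3.85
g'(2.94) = -0.72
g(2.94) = 1.71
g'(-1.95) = 0.13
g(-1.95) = 0.38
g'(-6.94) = -0.02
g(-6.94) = 0.48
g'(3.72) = -0.31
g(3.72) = 1.34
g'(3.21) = -0.52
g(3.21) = 1.54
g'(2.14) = -3.22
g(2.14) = 2.93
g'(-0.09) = -0.54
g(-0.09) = -0.69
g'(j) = (-2.54*j - 2.52)/(-1.97*j^2 + 0.65*j + 3.03) + (3.94*j - 0.65)*(-1.27*j^2 - 2.52*j - 2.26)/(-1.97*j^2 + 0.65*j + 3.03)^2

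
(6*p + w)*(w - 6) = 6*p*w - 36*p + w^2 - 6*w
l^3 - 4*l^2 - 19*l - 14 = (l - 7)*(l + 1)*(l + 2)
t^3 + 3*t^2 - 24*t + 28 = (t - 2)^2*(t + 7)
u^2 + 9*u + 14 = (u + 2)*(u + 7)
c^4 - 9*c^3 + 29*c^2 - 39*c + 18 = (c - 3)^2*(c - 2)*(c - 1)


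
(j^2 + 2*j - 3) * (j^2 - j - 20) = j^4 + j^3 - 25*j^2 - 37*j + 60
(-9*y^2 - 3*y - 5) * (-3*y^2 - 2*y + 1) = 27*y^4 + 27*y^3 + 12*y^2 + 7*y - 5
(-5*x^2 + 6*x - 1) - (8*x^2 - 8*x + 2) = -13*x^2 + 14*x - 3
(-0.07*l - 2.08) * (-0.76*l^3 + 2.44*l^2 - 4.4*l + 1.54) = 0.0532*l^4 + 1.41*l^3 - 4.7672*l^2 + 9.0442*l - 3.2032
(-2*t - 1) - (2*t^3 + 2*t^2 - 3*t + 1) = -2*t^3 - 2*t^2 + t - 2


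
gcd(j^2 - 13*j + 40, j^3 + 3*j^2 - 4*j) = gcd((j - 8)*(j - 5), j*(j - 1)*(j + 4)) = 1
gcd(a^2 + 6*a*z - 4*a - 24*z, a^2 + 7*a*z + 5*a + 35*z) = 1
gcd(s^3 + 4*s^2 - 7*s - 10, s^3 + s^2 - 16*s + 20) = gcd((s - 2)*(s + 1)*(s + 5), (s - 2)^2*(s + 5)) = s^2 + 3*s - 10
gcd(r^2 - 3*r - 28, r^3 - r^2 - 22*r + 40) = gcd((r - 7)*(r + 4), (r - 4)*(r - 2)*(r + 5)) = 1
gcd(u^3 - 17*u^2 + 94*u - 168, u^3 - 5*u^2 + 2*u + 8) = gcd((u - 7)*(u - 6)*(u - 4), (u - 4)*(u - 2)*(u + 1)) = u - 4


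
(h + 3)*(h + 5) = h^2 + 8*h + 15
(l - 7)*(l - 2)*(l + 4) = l^3 - 5*l^2 - 22*l + 56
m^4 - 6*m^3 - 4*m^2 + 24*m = m*(m - 6)*(m - 2)*(m + 2)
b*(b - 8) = b^2 - 8*b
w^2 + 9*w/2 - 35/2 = (w - 5/2)*(w + 7)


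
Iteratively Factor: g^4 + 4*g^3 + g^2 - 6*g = (g + 3)*(g^3 + g^2 - 2*g) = (g + 2)*(g + 3)*(g^2 - g) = (g - 1)*(g + 2)*(g + 3)*(g)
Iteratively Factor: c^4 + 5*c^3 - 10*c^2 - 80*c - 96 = (c + 2)*(c^3 + 3*c^2 - 16*c - 48) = (c - 4)*(c + 2)*(c^2 + 7*c + 12) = (c - 4)*(c + 2)*(c + 3)*(c + 4)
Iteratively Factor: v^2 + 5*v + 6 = (v + 3)*(v + 2)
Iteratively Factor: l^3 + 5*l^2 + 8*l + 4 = (l + 2)*(l^2 + 3*l + 2) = (l + 1)*(l + 2)*(l + 2)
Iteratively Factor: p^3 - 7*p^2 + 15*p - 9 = (p - 3)*(p^2 - 4*p + 3) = (p - 3)^2*(p - 1)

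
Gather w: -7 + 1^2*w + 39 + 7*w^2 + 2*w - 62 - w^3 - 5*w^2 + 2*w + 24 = -w^3 + 2*w^2 + 5*w - 6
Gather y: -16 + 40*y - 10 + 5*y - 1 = 45*y - 27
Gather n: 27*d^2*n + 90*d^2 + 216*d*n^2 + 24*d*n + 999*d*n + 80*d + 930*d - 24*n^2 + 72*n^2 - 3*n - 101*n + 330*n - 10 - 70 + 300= 90*d^2 + 1010*d + n^2*(216*d + 48) + n*(27*d^2 + 1023*d + 226) + 220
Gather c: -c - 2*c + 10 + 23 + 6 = 39 - 3*c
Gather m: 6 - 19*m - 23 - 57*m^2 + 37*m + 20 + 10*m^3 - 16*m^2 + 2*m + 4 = 10*m^3 - 73*m^2 + 20*m + 7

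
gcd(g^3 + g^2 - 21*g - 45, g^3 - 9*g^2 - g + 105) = g^2 - 2*g - 15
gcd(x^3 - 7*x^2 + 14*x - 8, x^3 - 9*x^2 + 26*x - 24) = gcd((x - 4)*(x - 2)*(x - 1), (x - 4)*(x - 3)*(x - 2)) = x^2 - 6*x + 8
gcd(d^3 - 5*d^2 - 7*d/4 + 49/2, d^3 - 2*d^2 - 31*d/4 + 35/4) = d - 7/2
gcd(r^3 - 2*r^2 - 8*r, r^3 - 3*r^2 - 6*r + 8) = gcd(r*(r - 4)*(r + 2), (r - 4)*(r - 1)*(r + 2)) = r^2 - 2*r - 8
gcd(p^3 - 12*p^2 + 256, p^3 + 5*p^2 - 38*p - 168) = p + 4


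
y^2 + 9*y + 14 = (y + 2)*(y + 7)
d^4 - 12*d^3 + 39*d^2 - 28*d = d*(d - 7)*(d - 4)*(d - 1)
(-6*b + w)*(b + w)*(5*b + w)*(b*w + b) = -30*b^4*w - 30*b^4 - 31*b^3*w^2 - 31*b^3*w + b*w^4 + b*w^3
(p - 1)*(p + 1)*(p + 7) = p^3 + 7*p^2 - p - 7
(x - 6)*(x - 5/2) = x^2 - 17*x/2 + 15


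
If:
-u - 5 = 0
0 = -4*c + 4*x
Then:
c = x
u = -5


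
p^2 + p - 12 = (p - 3)*(p + 4)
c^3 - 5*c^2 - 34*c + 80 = (c - 8)*(c - 2)*(c + 5)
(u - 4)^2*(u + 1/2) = u^3 - 15*u^2/2 + 12*u + 8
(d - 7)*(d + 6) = d^2 - d - 42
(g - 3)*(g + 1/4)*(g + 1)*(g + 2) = g^4 + g^3/4 - 7*g^2 - 31*g/4 - 3/2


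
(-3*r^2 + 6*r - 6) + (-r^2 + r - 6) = -4*r^2 + 7*r - 12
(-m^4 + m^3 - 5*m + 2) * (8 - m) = m^5 - 9*m^4 + 8*m^3 + 5*m^2 - 42*m + 16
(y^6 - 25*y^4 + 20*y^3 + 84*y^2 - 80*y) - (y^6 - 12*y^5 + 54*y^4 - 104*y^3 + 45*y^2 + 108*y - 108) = 12*y^5 - 79*y^4 + 124*y^3 + 39*y^2 - 188*y + 108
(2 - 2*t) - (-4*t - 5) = 2*t + 7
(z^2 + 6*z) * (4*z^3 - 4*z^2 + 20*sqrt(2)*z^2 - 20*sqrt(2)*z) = 4*z^5 + 20*z^4 + 20*sqrt(2)*z^4 - 24*z^3 + 100*sqrt(2)*z^3 - 120*sqrt(2)*z^2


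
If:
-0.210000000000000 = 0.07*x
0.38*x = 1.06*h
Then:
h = -1.08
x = -3.00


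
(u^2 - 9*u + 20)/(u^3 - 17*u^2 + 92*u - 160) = 1/(u - 8)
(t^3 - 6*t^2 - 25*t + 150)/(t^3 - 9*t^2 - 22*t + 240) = (t - 5)/(t - 8)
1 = 1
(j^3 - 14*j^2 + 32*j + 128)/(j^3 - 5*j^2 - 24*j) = (j^2 - 6*j - 16)/(j*(j + 3))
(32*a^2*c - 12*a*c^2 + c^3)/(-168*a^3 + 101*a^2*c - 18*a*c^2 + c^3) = c*(-4*a + c)/(21*a^2 - 10*a*c + c^2)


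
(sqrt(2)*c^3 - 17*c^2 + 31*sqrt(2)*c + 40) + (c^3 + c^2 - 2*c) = c^3 + sqrt(2)*c^3 - 16*c^2 - 2*c + 31*sqrt(2)*c + 40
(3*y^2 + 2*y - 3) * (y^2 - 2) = 3*y^4 + 2*y^3 - 9*y^2 - 4*y + 6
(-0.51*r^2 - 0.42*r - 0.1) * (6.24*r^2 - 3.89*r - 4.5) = -3.1824*r^4 - 0.6369*r^3 + 3.3048*r^2 + 2.279*r + 0.45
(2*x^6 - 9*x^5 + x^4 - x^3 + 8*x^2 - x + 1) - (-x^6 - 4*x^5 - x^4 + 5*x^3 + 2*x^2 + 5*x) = 3*x^6 - 5*x^5 + 2*x^4 - 6*x^3 + 6*x^2 - 6*x + 1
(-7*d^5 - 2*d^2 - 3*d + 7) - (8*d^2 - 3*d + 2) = -7*d^5 - 10*d^2 + 5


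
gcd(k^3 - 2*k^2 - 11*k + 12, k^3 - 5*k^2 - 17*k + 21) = k^2 + 2*k - 3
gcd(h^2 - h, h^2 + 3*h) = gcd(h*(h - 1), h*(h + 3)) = h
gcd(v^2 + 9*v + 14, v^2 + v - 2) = v + 2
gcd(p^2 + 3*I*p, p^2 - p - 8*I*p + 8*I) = 1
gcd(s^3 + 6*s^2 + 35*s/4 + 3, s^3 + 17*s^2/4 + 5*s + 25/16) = s + 1/2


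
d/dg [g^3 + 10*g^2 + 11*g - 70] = 3*g^2 + 20*g + 11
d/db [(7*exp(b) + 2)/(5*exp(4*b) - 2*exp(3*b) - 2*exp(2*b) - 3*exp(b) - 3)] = (-105*exp(4*b) - 12*exp(3*b) + 26*exp(2*b) + 8*exp(b) - 15)*exp(b)/(25*exp(8*b) - 20*exp(7*b) - 16*exp(6*b) - 22*exp(5*b) - 14*exp(4*b) + 24*exp(3*b) + 21*exp(2*b) + 18*exp(b) + 9)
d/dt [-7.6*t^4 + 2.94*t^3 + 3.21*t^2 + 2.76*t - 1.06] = -30.4*t^3 + 8.82*t^2 + 6.42*t + 2.76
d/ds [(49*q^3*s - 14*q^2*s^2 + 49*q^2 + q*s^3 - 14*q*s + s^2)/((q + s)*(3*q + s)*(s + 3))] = ((q + s)*(3*q + s)*(s + 3)*(49*q^3 - 28*q^2*s + 3*q*s^2 - 14*q + 2*s) + (q + s)*(3*q + s)*(-49*q^3*s + 14*q^2*s^2 - 49*q^2 - q*s^3 + 14*q*s - s^2) + (q + s)*(s + 3)*(-49*q^3*s + 14*q^2*s^2 - 49*q^2 - q*s^3 + 14*q*s - s^2) + (3*q + s)*(s + 3)*(-49*q^3*s + 14*q^2*s^2 - 49*q^2 - q*s^3 + 14*q*s - s^2))/((q + s)^2*(3*q + s)^2*(s + 3)^2)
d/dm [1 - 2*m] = -2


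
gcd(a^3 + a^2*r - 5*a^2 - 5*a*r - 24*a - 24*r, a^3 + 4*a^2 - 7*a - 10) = 1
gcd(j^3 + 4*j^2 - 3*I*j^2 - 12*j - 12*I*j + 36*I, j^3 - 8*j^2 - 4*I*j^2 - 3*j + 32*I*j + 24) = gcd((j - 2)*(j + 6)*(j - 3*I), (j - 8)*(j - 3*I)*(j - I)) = j - 3*I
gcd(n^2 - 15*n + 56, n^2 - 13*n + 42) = n - 7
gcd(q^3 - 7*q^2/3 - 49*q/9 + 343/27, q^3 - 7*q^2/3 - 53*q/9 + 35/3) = q + 7/3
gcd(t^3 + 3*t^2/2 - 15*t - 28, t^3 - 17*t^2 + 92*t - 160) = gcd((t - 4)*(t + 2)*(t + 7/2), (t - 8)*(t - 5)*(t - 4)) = t - 4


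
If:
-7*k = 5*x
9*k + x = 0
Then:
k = 0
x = 0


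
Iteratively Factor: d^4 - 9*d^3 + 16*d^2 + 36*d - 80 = (d - 4)*(d^3 - 5*d^2 - 4*d + 20) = (d - 5)*(d - 4)*(d^2 - 4) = (d - 5)*(d - 4)*(d + 2)*(d - 2)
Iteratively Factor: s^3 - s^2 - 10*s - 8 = (s - 4)*(s^2 + 3*s + 2) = (s - 4)*(s + 2)*(s + 1)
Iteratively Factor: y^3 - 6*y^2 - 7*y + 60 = (y + 3)*(y^2 - 9*y + 20) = (y - 4)*(y + 3)*(y - 5)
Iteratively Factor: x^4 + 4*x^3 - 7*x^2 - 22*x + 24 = (x - 1)*(x^3 + 5*x^2 - 2*x - 24) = (x - 1)*(x + 3)*(x^2 + 2*x - 8) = (x - 2)*(x - 1)*(x + 3)*(x + 4)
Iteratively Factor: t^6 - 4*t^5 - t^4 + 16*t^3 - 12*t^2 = (t)*(t^5 - 4*t^4 - t^3 + 16*t^2 - 12*t) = t*(t - 1)*(t^4 - 3*t^3 - 4*t^2 + 12*t) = t*(t - 1)*(t + 2)*(t^3 - 5*t^2 + 6*t) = t^2*(t - 1)*(t + 2)*(t^2 - 5*t + 6) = t^2*(t - 2)*(t - 1)*(t + 2)*(t - 3)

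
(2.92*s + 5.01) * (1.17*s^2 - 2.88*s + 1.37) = 3.4164*s^3 - 2.5479*s^2 - 10.4284*s + 6.8637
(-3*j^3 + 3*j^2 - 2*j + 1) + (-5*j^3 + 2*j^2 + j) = -8*j^3 + 5*j^2 - j + 1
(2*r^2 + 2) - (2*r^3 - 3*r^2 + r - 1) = -2*r^3 + 5*r^2 - r + 3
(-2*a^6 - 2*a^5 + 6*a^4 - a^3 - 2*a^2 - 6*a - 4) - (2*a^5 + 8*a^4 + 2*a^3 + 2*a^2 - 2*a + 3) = -2*a^6 - 4*a^5 - 2*a^4 - 3*a^3 - 4*a^2 - 4*a - 7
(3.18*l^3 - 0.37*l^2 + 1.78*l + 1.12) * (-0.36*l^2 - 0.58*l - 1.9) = -1.1448*l^5 - 1.7112*l^4 - 6.4682*l^3 - 0.7326*l^2 - 4.0316*l - 2.128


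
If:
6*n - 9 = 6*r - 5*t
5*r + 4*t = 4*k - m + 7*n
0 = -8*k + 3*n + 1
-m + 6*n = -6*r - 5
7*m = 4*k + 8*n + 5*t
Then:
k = 2315/17422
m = 6457/8711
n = 183/8711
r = -6366/8711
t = 7821/8711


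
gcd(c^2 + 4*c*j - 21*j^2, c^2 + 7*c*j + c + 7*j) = c + 7*j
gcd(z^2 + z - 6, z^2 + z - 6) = z^2 + z - 6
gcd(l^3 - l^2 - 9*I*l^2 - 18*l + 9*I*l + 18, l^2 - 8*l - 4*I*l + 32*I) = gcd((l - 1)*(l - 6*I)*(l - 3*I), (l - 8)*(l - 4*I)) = 1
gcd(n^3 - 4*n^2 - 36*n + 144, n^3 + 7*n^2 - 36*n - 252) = n^2 - 36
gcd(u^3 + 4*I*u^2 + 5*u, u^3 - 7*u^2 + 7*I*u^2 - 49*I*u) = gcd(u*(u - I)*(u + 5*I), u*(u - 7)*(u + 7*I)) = u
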